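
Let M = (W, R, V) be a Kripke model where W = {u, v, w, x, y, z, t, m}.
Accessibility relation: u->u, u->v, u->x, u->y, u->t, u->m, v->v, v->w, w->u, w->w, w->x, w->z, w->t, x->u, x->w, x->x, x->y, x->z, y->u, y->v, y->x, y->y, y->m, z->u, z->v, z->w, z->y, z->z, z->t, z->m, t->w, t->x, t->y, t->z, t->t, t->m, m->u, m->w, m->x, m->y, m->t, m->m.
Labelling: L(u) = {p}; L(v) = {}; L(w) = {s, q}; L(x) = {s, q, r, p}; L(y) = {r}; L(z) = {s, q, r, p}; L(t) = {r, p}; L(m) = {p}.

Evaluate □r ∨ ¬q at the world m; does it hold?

At m: □r is false, ¬q is true, so □r ∨ ¬q is true.
  At m: □r requires r at every successor {u, w, x, y, t, m}.
    r fails at u, so □r is false at m.

Yes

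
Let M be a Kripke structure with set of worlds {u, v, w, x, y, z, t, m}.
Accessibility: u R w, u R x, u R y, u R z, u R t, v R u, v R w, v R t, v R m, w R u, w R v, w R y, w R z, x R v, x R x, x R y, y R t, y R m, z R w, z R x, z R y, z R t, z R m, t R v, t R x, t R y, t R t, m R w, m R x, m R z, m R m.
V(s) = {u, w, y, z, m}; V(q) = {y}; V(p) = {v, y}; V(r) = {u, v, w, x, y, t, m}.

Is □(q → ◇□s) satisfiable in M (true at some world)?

Let φ = □(q → ◇□s). Evaluate φ at each world:
  u (successors {w, x, y, z, t}): φ is false.
  v (successors {u, w, t, m}): φ is true.
  w (successors {u, v, y, z}): φ is false.
  x (successors {v, x, y}): φ is false.
  y (successors {t, m}): φ is true.
  z (successors {w, x, y, t, m}): φ is false.
  t (successors {v, x, y, t}): φ is false.
  m (successors {w, x, z, m}): φ is true.
Detail at v (witness):
  At v: □(q → ◇□s) requires q → ◇□s at every successor {u, w, t, m}.
    At u: q → ◇□s is true.
    At w: q → ◇□s is true.
    At t: q → ◇□s is true.
    At m: q → ◇□s is true.
  So □(q → ◇□s) is true at v.

Yes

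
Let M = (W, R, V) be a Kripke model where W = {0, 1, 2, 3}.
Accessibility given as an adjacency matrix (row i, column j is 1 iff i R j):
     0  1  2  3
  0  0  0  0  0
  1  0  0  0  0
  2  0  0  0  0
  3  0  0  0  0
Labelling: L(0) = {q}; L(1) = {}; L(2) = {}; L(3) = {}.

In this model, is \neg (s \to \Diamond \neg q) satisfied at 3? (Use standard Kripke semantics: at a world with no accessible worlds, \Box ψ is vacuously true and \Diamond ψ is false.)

No

Recall that \Diamond ψ holds at a world iff ψ holds at some accessible world.
At 3: s \to \Diamond \neg q is true, so \neg (s \to \Diamond \neg q) is false.
  At 3: s is false, \Diamond \neg q is false, so s \to \Diamond \neg q is true.
    At 3: no accessible worlds, so \Diamond \neg q is false.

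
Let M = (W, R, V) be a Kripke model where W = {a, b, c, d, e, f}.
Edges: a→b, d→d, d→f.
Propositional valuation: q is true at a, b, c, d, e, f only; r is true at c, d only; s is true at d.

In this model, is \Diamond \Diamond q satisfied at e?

At e: no accessible worlds, so \Diamond \Diamond q is false.

No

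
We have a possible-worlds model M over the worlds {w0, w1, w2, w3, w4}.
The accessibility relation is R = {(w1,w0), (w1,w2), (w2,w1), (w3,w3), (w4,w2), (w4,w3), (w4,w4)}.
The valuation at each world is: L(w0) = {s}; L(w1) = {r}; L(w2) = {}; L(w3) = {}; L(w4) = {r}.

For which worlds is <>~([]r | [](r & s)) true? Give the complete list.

Let φ = <>~([]r | [](r & s)). Evaluate φ at each world:
  w0 (successors ∅): φ is false.
  w1 (successors {w0, w2}): φ is false.
  w2 (successors {w1}): φ is true.
  w3 (successors {w3}): φ is true.
  w4 (successors {w2, w3, w4}): φ is true.
For instance, at w2:
  At w2: <>~([]r | [](r & s)) requires ~([]r | [](r & s)) at some successor in {w1}.
    ~([]r | [](r & s)) holds at w1, so <>~([]r | [](r & s)) is true at w2.
      At w1: []r | [](r & s) is false, so ~([]r | [](r & s)) is true.
Satisfying worlds: {w2, w3, w4}

w2, w3, w4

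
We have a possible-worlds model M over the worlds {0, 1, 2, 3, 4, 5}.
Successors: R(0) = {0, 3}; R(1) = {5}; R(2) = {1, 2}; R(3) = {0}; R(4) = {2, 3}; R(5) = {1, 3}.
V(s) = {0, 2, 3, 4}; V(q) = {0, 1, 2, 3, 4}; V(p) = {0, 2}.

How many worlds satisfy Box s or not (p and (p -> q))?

Let φ = Box s or not (p and (p -> q)). Evaluate φ at each world:
  0 (successors {0, 3}): φ is true.
  1 (successors {5}): φ is true.
  2 (successors {1, 2}): φ is false.
  3 (successors {0}): φ is true.
  4 (successors {2, 3}): φ is true.
  5 (successors {1, 3}): φ is true.
For instance, at 5:
  At 5: Box s is false, not (p and (p -> q)) is true, so Box s or not (p and (p -> q)) is true.
    At 5: Box s requires s at every successor {1, 3}.
      s fails at 1, so Box s is false at 5.
Satisfying worlds: {0, 1, 3, 4, 5}

5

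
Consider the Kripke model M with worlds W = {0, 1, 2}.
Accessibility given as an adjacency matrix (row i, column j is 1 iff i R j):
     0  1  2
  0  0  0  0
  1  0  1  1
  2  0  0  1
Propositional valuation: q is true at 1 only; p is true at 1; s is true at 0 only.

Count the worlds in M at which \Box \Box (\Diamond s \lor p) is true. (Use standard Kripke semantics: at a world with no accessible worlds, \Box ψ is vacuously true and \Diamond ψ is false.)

Let φ = \Box \Box (\Diamond s \lor p). Evaluate φ at each world:
  0 (successors ∅): φ is true.
  1 (successors {1, 2}): φ is false.
  2 (successors {2}): φ is false.
For instance, at 1:
  At 1: \Box \Box (\Diamond s \lor p) requires \Box (\Diamond s \lor p) at every successor {1, 2}.
    \Box (\Diamond s \lor p) fails at 1, so \Box \Box (\Diamond s \lor p) is false at 1.
      At 1: \Box (\Diamond s \lor p) requires \Diamond s \lor p at every successor {1, 2}.
        \Diamond s \lor p fails at 2, so \Box (\Diamond s \lor p) is false at 1.
Satisfying worlds: {0}

1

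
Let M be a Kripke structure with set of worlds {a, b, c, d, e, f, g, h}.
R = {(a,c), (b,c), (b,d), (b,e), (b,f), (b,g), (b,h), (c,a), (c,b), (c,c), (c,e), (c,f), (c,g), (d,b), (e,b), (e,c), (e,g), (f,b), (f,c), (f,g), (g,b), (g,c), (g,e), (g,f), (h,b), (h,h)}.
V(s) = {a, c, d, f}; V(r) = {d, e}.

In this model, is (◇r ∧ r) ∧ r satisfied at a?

At a: ◇r ∧ r is false, r is false, so (◇r ∧ r) ∧ r is false.
  At a: ◇r is false, r is false, so ◇r ∧ r is false.
    At a: ◇r requires r at some successor in {c}.
      At c: r is false.
    So ◇r is false at a.

No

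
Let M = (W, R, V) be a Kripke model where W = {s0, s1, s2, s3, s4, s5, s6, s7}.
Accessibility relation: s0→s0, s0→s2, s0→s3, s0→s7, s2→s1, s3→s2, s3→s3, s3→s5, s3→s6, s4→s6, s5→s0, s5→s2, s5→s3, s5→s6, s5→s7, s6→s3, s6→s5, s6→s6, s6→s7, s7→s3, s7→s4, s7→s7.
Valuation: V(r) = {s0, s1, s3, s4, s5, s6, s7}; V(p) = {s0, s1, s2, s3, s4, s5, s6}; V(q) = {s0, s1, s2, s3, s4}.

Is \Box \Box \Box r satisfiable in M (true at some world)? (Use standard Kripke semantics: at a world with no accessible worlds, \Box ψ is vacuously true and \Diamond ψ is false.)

Yes

Let φ = \Box \Box \Box r. Evaluate φ at each world:
  s0 (successors {s0, s2, s3, s7}): φ is false.
  s1 (successors ∅): φ is true.
  s2 (successors {s1}): φ is true.
  s3 (successors {s2, s3, s5, s6}): φ is false.
  s4 (successors {s6}): φ is false.
  s5 (successors {s0, s2, s3, s6, s7}): φ is false.
  s6 (successors {s3, s5, s6, s7}): φ is false.
  s7 (successors {s3, s4, s7}): φ is false.
Detail at s1 (witness):
  At s1: no accessible worlds, so \Box \Box \Box r holds vacuously.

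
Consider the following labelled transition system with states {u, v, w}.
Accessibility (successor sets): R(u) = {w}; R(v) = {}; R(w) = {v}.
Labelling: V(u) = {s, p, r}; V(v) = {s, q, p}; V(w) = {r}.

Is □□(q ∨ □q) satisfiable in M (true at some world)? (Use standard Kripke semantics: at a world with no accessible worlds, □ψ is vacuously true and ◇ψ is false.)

Let φ = □□(q ∨ □q). Evaluate φ at each world:
  u (successors {w}): φ is true.
  v (successors ∅): φ is true.
  w (successors {v}): φ is true.
Detail at u (witness):
  At u: □□(q ∨ □q) requires □(q ∨ □q) at every successor {w}.
      At w: □(q ∨ □q) requires q ∨ □q at every successor {v}.
        At v: q ∨ □q is true.
      So □(q ∨ □q) is true at w.
  So □□(q ∨ □q) is true at u.

Yes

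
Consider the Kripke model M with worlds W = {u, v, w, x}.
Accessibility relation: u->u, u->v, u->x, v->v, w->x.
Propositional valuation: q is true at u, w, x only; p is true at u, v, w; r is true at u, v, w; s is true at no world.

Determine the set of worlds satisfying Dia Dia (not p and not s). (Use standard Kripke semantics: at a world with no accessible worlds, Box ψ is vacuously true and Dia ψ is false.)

u

Recall that Dia ψ holds at a world iff ψ holds at some accessible world.
Let φ = Dia Dia (not p and not s). Evaluate φ at each world:
  u (successors {u, v, x}): φ is true.
  v (successors {v}): φ is false.
  w (successors {x}): φ is false.
  x (successors ∅): φ is false.
For instance, at u:
  At u: Dia Dia (not p and not s) requires Dia (not p and not s) at some successor in {u, v, x}.
    Dia (not p and not s) holds at u, so Dia Dia (not p and not s) is true at u.
      At u: Dia (not p and not s) requires not p and not s at some successor in {u, v, x}.
        not p and not s holds at x, so Dia (not p and not s) is true at u.
Satisfying worlds: {u}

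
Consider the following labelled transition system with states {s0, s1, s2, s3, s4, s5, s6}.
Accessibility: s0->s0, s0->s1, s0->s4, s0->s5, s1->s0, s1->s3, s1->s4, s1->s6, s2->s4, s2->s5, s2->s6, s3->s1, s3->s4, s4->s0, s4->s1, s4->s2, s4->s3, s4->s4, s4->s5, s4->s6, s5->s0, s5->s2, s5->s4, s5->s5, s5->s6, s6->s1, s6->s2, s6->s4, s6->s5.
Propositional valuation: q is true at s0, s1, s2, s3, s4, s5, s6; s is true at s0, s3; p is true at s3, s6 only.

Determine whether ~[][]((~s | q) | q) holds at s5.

At s5: [][]((~s | q) | q) is true, so ~[][]((~s | q) | q) is false.
  At s5: [][]((~s | q) | q) requires []((~s | q) | q) at every successor {s0, s2, s4, s5, s6}.
    At s0: []((~s | q) | q) is true.
    At s2: []((~s | q) | q) is true.
    At s4: []((~s | q) | q) is true.
    At s5: []((~s | q) | q) is true.
    At s6: []((~s | q) | q) is true.
  So [][]((~s | q) | q) is true at s5.

No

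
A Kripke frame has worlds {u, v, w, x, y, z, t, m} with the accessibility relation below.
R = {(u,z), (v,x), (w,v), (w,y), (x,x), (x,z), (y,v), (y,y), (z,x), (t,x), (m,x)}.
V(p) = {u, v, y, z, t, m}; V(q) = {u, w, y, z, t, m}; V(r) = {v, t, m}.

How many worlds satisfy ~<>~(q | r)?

3

Let φ = ~<>~(q | r). Evaluate φ at each world:
  u (successors {z}): φ is true.
  v (successors {x}): φ is false.
  w (successors {v, y}): φ is true.
  x (successors {x, z}): φ is false.
  y (successors {v, y}): φ is true.
  z (successors {x}): φ is false.
  t (successors {x}): φ is false.
  m (successors {x}): φ is false.
For instance, at u:
  At u: <>~(q | r) is false, so ~<>~(q | r) is true.
    At u: <>~(q | r) requires ~(q | r) at some successor in {z}.
      At z: ~(q | r) is false.
    So <>~(q | r) is false at u.
Satisfying worlds: {u, w, y}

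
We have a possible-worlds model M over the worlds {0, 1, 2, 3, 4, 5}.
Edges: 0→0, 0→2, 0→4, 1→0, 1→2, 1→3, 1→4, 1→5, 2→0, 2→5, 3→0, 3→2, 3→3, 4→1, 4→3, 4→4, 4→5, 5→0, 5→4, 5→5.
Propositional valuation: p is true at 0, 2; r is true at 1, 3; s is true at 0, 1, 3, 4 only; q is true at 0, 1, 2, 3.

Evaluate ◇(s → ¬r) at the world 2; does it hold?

At 2: ◇(s → ¬r) requires s → ¬r at some successor in {0, 5}.
  s → ¬r holds at 0, so ◇(s → ¬r) is true at 2.

Yes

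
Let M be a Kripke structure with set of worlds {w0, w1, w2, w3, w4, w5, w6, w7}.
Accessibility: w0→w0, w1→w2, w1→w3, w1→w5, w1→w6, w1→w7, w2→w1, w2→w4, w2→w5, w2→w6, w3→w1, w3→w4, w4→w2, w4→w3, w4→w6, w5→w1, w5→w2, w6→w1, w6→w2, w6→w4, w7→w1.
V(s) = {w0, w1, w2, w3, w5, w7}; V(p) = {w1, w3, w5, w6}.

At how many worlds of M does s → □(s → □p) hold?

2

Let φ = s → □(s → □p). Evaluate φ at each world:
  w0 (successors {w0}): φ is false.
  w1 (successors {w2, w3, w5, w6, w7}): φ is false.
  w2 (successors {w1, w4, w5, w6}): φ is false.
  w3 (successors {w1, w4}): φ is false.
  w4 (successors {w2, w3, w6}): φ is true.
  w5 (successors {w1, w2}): φ is false.
  w6 (successors {w1, w2, w4}): φ is true.
  w7 (successors {w1}): φ is false.
For instance, at w0:
  At w0: s is true, □(s → □p) is false, so s → □(s → □p) is false.
    At w0: □(s → □p) requires s → □p at every successor {w0}.
      s → □p fails at w0, so □(s → □p) is false at w0.
Satisfying worlds: {w4, w6}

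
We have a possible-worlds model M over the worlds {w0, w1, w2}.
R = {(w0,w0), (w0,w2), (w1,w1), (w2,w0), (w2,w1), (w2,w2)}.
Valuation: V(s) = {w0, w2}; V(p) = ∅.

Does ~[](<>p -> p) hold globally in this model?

Recall that []ψ holds at a world iff ψ holds at every accessible world, and <>ψ holds iff ψ holds at some accessible world.
Let φ = ~[](<>p -> p). Evaluate φ at each world:
  w0 (successors {w0, w2}): φ is false.
  w1 (successors {w1}): φ is false.
  w2 (successors {w0, w1, w2}): φ is false.
Detail at w0 (counterexample):
  At w0: [](<>p -> p) is true, so ~[](<>p -> p) is false.
    At w0: [](<>p -> p) requires <>p -> p at every successor {w0, w2}.
      At w0: <>p -> p is true.
      At w2: <>p -> p is true.
    So [](<>p -> p) is true at w0.

No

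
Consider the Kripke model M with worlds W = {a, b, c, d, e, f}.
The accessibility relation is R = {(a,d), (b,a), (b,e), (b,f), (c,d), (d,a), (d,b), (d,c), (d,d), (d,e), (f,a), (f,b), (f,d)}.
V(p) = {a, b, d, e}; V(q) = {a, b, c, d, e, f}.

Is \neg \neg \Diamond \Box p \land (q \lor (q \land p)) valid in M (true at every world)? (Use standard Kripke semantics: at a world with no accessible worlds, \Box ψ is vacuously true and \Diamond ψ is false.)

Recall that \Box ψ holds at a world iff ψ holds at every accessible world, and \Diamond ψ holds iff ψ holds at some accessible world.
Let φ = \neg \neg \Diamond \Box p \land (q \lor (q \land p)). Evaluate φ at each world:
  a (successors {d}): φ is false.
  b (successors {a, e, f}): φ is true.
  c (successors {d}): φ is false.
  d (successors {a, b, c, d, e}): φ is true.
  e (successors ∅): φ is false.
  f (successors {a, b, d}): φ is true.
Detail at a (counterexample):
  At a: \neg \neg \Diamond \Box p is false, q \lor (q \land p) is true, so \neg \neg \Diamond \Box p \land (q \lor (q \land p)) is false.
    At a: \neg \Diamond \Box p is true, so \neg \neg \Diamond \Box p is false.
      At a: \Diamond \Box p is false, so \neg \Diamond \Box p is true.

No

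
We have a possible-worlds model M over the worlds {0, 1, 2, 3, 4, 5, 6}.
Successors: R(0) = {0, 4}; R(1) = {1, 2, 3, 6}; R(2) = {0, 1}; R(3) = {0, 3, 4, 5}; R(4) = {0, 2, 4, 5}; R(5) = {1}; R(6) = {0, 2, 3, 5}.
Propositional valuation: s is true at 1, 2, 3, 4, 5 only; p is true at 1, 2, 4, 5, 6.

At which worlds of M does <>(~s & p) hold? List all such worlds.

Let φ = <>(~s & p). Evaluate φ at each world:
  0 (successors {0, 4}): φ is false.
  1 (successors {1, 2, 3, 6}): φ is true.
  2 (successors {0, 1}): φ is false.
  3 (successors {0, 3, 4, 5}): φ is false.
  4 (successors {0, 2, 4, 5}): φ is false.
  5 (successors {1}): φ is false.
  6 (successors {0, 2, 3, 5}): φ is false.
For instance, at 1:
  At 1: <>(~s & p) requires ~s & p at some successor in {1, 2, 3, 6}.
    ~s & p holds at 6, so <>(~s & p) is true at 1.
Satisfying worlds: {1}

1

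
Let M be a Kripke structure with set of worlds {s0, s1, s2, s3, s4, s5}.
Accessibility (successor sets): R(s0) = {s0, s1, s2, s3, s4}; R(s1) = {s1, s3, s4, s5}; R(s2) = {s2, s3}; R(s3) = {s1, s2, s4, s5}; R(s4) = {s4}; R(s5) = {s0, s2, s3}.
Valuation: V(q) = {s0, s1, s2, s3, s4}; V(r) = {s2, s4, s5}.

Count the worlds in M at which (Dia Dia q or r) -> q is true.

5

Let φ = (Dia Dia q or r) -> q. Evaluate φ at each world:
  s0 (successors {s0, s1, s2, s3, s4}): φ is true.
  s1 (successors {s1, s3, s4, s5}): φ is true.
  s2 (successors {s2, s3}): φ is true.
  s3 (successors {s1, s2, s4, s5}): φ is true.
  s4 (successors {s4}): φ is true.
  s5 (successors {s0, s2, s3}): φ is false.
For instance, at s3:
  At s3: Dia Dia q or r is true, q is true, so (Dia Dia q or r) -> q is true.
    At s3: Dia Dia q is true, r is false, so Dia Dia q or r is true.
      At s3: Dia Dia q requires Dia q at some successor in {s1, s2, s4, s5}.
        Dia q holds at s1, so Dia Dia q is true at s3.
Satisfying worlds: {s0, s1, s2, s3, s4}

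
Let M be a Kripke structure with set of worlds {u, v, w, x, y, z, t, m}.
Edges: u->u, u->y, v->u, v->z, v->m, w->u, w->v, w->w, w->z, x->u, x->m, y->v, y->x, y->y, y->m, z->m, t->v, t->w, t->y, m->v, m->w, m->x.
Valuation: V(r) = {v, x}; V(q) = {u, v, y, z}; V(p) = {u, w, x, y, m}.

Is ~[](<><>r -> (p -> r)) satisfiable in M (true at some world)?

Yes

Let φ = ~[](<><>r -> (p -> r)). Evaluate φ at each world:
  u (successors {u, y}): φ is true.
  v (successors {u, z, m}): φ is true.
  w (successors {u, v, w, z}): φ is true.
  x (successors {u, m}): φ is true.
  y (successors {v, x, y, m}): φ is true.
  z (successors {m}): φ is true.
  t (successors {v, w, y}): φ is true.
  m (successors {v, w, x}): φ is true.
Detail at u (witness):
  At u: [](<><>r -> (p -> r)) is false, so ~[](<><>r -> (p -> r)) is true.
    At u: [](<><>r -> (p -> r)) requires <><>r -> (p -> r) at every successor {u, y}.
      <><>r -> (p -> r) fails at u, so [](<><>r -> (p -> r)) is false at u.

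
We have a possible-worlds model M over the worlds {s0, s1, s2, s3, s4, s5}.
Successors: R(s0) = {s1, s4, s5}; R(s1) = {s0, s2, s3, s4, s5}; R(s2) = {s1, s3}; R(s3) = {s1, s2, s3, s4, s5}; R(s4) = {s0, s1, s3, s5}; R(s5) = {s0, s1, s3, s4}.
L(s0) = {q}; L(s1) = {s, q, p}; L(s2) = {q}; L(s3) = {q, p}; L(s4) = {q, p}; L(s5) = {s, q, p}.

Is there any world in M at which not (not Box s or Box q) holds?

Recall that Box ψ holds at a world iff ψ holds at every accessible world, and Dia ψ holds iff ψ holds at some accessible world.
Let φ = not (not Box s or Box q). Evaluate φ at each world:
  s0 (successors {s1, s4, s5}): φ is false.
  s1 (successors {s0, s2, s3, s4, s5}): φ is false.
  s2 (successors {s1, s3}): φ is false.
  s3 (successors {s1, s2, s3, s4, s5}): φ is false.
  s4 (successors {s0, s1, s3, s5}): φ is false.
  s5 (successors {s0, s1, s3, s4}): φ is false.
For instance, at s3:
  At s3: not Box s or Box q is true, so not (not Box s or Box q) is false.
    At s3: not Box s is true, Box q is true, so not Box s or Box q is true.
      At s3: Box s is false, so not Box s is true.
      At s3: Box q requires q at every successor {s1, s2, s3, s4, s5}.
        At s1: q is true.
        At s2: q is true.
        At s3: q is true.
        At s4: q is true.
        At s5: q is true.
      So Box q is true at s3.

No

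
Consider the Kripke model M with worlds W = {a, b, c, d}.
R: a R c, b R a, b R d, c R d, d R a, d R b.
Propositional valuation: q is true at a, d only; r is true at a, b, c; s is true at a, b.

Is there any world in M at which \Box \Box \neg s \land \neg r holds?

No

Let φ = \Box \Box \neg s \land \neg r. Evaluate φ at each world:
  a (successors {c}): φ is false.
  b (successors {a, d}): φ is false.
  c (successors {d}): φ is false.
  d (successors {a, b}): φ is false.
For instance, at c:
  At c: \Box \Box \neg s is false, \neg r is false, so \Box \Box \neg s \land \neg r is false.
    At c: \Box \Box \neg s requires \Box \neg s at every successor {d}.
      \Box \neg s fails at d, so \Box \Box \neg s is false at c.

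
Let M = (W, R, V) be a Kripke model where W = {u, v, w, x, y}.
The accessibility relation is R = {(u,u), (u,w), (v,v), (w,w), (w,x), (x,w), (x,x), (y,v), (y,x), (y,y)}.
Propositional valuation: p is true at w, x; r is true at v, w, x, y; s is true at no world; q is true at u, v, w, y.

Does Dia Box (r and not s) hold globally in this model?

Let φ = Dia Box (r and not s). Evaluate φ at each world:
  u (successors {u, w}): φ is true.
  v (successors {v}): φ is true.
  w (successors {w, x}): φ is true.
  x (successors {w, x}): φ is true.
  y (successors {v, x, y}): φ is true.
For instance, at w:
  At w: Dia Box (r and not s) requires Box (r and not s) at some successor in {w, x}.
    Box (r and not s) holds at w, so Dia Box (r and not s) is true at w.
      At w: Box (r and not s) requires r and not s at every successor {w, x}.
        At w: r and not s is true.
        At x: r and not s is true.
      So Box (r and not s) is true at w.

Yes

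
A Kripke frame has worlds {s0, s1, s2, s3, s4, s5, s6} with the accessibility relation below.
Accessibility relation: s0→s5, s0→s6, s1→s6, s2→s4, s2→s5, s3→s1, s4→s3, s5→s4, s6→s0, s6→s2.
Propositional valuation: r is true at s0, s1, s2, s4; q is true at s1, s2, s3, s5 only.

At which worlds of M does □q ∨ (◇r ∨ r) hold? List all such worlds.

Let φ = □q ∨ (◇r ∨ r). Evaluate φ at each world:
  s0 (successors {s5, s6}): φ is true.
  s1 (successors {s6}): φ is true.
  s2 (successors {s4, s5}): φ is true.
  s3 (successors {s1}): φ is true.
  s4 (successors {s3}): φ is true.
  s5 (successors {s4}): φ is true.
  s6 (successors {s0, s2}): φ is true.
For instance, at s2:
  At s2: □q is false, ◇r ∨ r is true, so □q ∨ (◇r ∨ r) is true.
    At s2: □q requires q at every successor {s4, s5}.
      q fails at s4, so □q is false at s2.
    At s2: ◇r is true, r is true, so ◇r ∨ r is true.
      At s2: ◇r requires r at some successor in {s4, s5}.
        r holds at s4, so ◇r is true at s2.
Satisfying worlds: {s0, s1, s2, s3, s4, s5, s6}

s0, s1, s2, s3, s4, s5, s6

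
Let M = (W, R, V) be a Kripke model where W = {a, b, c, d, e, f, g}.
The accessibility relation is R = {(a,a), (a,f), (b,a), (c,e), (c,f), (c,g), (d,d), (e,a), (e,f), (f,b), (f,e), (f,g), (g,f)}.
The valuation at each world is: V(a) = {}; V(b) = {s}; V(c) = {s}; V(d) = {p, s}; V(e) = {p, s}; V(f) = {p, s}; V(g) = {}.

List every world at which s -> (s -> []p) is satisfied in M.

a, d, g

Let φ = s -> (s -> []p). Evaluate φ at each world:
  a (successors {a, f}): φ is true.
  b (successors {a}): φ is false.
  c (successors {e, f, g}): φ is false.
  d (successors {d}): φ is true.
  e (successors {a, f}): φ is false.
  f (successors {b, e, g}): φ is false.
  g (successors {f}): φ is true.
For instance, at c:
  At c: s is true, s -> []p is false, so s -> (s -> []p) is false.
    At c: s is true, []p is false, so s -> []p is false.
      At c: []p requires p at every successor {e, f, g}.
        p fails at g, so []p is false at c.
Satisfying worlds: {a, d, g}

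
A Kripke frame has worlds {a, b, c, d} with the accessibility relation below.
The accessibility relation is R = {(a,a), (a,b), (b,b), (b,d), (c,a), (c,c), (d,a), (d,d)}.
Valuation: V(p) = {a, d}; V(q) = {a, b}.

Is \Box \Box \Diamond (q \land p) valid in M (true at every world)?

Recall that \Box ψ holds at a world iff ψ holds at every accessible world, and \Diamond ψ holds iff ψ holds at some accessible world.
Let φ = \Box \Box \Diamond (q \land p). Evaluate φ at each world:
  a (successors {a, b}): φ is false.
  b (successors {b, d}): φ is false.
  c (successors {a, c}): φ is false.
  d (successors {a, d}): φ is false.
Detail at a (counterexample):
  At a: \Box \Box \Diamond (q \land p) requires \Box \Diamond (q \land p) at every successor {a, b}.
    \Box \Diamond (q \land p) fails at a, so \Box \Box \Diamond (q \land p) is false at a.
      At a: \Box \Diamond (q \land p) requires \Diamond (q \land p) at every successor {a, b}.
        \Diamond (q \land p) fails at b, so \Box \Diamond (q \land p) is false at a.

No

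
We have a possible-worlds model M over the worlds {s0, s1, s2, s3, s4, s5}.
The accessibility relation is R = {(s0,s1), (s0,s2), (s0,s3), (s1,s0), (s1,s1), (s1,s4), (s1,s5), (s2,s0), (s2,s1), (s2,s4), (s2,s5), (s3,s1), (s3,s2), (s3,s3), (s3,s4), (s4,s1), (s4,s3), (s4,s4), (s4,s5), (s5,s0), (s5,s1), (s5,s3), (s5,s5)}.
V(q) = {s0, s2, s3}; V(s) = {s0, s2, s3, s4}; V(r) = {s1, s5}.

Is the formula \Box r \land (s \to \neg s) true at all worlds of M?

No

Let φ = \Box r \land (s \to \neg s). Evaluate φ at each world:
  s0 (successors {s1, s2, s3}): φ is false.
  s1 (successors {s0, s1, s4, s5}): φ is false.
  s2 (successors {s0, s1, s4, s5}): φ is false.
  s3 (successors {s1, s2, s3, s4}): φ is false.
  s4 (successors {s1, s3, s4, s5}): φ is false.
  s5 (successors {s0, s1, s3, s5}): φ is false.
Detail at s0 (counterexample):
  At s0: \Box r is false, s \to \neg s is false, so \Box r \land (s \to \neg s) is false.
    At s0: \Box r requires r at every successor {s1, s2, s3}.
      r fails at s2, so \Box r is false at s0.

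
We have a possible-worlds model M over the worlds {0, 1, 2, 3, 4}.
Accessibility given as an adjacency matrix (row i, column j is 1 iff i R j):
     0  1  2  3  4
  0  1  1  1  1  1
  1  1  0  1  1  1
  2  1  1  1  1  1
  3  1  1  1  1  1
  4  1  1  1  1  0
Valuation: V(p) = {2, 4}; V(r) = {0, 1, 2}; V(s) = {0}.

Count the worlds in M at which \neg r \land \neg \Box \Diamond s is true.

Let φ = \neg r \land \neg \Box \Diamond s. Evaluate φ at each world:
  0 (successors {0, 1, 2, 3, 4}): φ is false.
  1 (successors {0, 2, 3, 4}): φ is false.
  2 (successors {0, 1, 2, 3, 4}): φ is false.
  3 (successors {0, 1, 2, 3, 4}): φ is false.
  4 (successors {0, 1, 2, 3}): φ is false.
For instance, at 0:
  At 0: \neg r is false, \neg \Box \Diamond s is false, so \neg r \land \neg \Box \Diamond s is false.
    At 0: \Box \Diamond s is true, so \neg \Box \Diamond s is false.
      At 0: \Box \Diamond s requires \Diamond s at every successor {0, 1, 2, 3, 4}.
        At 0: \Diamond s is true.
        At 1: \Diamond s is true.
        At 2: \Diamond s is true.
        At 3: \Diamond s is true.
        At 4: \Diamond s is true.
      So \Box \Diamond s is true at 0.
Satisfying worlds: none.

0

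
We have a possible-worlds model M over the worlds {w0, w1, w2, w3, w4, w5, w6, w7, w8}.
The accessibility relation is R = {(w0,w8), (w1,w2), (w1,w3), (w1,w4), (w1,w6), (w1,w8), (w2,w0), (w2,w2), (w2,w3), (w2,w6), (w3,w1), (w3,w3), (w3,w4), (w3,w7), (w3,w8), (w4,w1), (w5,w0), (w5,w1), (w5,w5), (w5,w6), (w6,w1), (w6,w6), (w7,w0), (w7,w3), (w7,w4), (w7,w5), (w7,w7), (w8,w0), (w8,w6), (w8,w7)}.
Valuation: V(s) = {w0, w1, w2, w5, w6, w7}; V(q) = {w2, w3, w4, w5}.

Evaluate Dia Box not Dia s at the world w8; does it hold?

At w8: Dia Box not Dia s requires Box not Dia s at some successor in {w0, w6, w7}.
  At w0: Box not Dia s is false.
  At w6: Box not Dia s is false.
  At w7: Box not Dia s is false.
So Dia Box not Dia s is false at w8.

No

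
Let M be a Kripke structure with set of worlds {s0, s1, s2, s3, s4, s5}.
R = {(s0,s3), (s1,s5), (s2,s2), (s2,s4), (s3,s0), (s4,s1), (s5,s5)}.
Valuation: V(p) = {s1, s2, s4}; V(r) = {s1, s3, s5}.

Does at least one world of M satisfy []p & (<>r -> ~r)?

Yes

Let φ = []p & (<>r -> ~r). Evaluate φ at each world:
  s0 (successors {s3}): φ is false.
  s1 (successors {s5}): φ is false.
  s2 (successors {s2, s4}): φ is true.
  s3 (successors {s0}): φ is false.
  s4 (successors {s1}): φ is true.
  s5 (successors {s5}): φ is false.
Detail at s2 (witness):
  At s2: []p is true, <>r -> ~r is true, so []p & (<>r -> ~r) is true.
    At s2: []p requires p at every successor {s2, s4}.
      At s2: p is true.
      At s4: p is true.
    So []p is true at s2.
    At s2: <>r is false, ~r is true, so <>r -> ~r is true.
      At s2: <>r requires r at some successor in {s2, s4}.
        At s2: r is false.
        At s4: r is false.
      So <>r is false at s2.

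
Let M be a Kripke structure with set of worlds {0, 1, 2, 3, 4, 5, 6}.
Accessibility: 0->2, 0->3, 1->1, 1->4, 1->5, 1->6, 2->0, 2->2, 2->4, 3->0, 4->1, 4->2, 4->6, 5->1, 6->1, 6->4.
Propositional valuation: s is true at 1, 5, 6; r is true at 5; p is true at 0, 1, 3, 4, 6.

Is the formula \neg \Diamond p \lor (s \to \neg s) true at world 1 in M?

At 1: \neg \Diamond p is false, s \to \neg s is false, so \neg \Diamond p \lor (s \to \neg s) is false.
  At 1: \Diamond p is true, so \neg \Diamond p is false.
    At 1: \Diamond p requires p at some successor in {1, 4, 5, 6}.
      p holds at 1, so \Diamond p is true at 1.

No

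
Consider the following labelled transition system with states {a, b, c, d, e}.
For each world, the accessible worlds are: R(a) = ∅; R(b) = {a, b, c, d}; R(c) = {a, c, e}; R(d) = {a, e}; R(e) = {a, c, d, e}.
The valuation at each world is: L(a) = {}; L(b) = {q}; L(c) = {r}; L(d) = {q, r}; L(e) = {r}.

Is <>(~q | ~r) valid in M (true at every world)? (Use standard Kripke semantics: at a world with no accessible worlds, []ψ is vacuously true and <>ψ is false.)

No

Recall that <>ψ holds at a world iff ψ holds at some accessible world.
Let φ = <>(~q | ~r). Evaluate φ at each world:
  a (successors ∅): φ is false.
  b (successors {a, b, c, d}): φ is true.
  c (successors {a, c, e}): φ is true.
  d (successors {a, e}): φ is true.
  e (successors {a, c, d, e}): φ is true.
Detail at a (counterexample):
  At a: no accessible worlds, so <>(~q | ~r) is false.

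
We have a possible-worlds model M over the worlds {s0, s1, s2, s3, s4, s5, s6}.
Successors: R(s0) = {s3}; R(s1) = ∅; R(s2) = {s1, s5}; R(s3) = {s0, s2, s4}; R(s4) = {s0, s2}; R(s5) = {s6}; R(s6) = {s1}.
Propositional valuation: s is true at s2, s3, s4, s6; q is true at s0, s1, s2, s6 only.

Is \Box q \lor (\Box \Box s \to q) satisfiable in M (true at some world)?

Yes

Let φ = \Box q \lor (\Box \Box s \to q). Evaluate φ at each world:
  s0 (successors {s3}): φ is true.
  s1 (successors ∅): φ is true.
  s2 (successors {s1, s5}): φ is true.
  s3 (successors {s0, s2, s4}): φ is true.
  s4 (successors {s0, s2}): φ is true.
  s5 (successors {s6}): φ is true.
  s6 (successors {s1}): φ is true.
Detail at s0 (witness):
  At s0: \Box q is false, \Box \Box s \to q is true, so \Box q \lor (\Box \Box s \to q) is true.
    At s0: \Box q requires q at every successor {s3}.
      q fails at s3, so \Box q is false at s0.
    At s0: \Box \Box s is false, q is true, so \Box \Box s \to q is true.
      At s0: \Box \Box s requires \Box s at every successor {s3}.
        \Box s fails at s3, so \Box \Box s is false at s0.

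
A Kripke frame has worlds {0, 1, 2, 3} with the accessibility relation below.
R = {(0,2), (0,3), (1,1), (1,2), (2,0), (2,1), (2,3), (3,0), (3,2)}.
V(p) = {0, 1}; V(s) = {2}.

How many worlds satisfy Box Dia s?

Let φ = Box Dia s. Evaluate φ at each world:
  0 (successors {2, 3}): φ is false.
  1 (successors {1, 2}): φ is false.
  2 (successors {0, 1, 3}): φ is true.
  3 (successors {0, 2}): φ is false.
For instance, at 3:
  At 3: Box Dia s requires Dia s at every successor {0, 2}.
    Dia s fails at 2, so Box Dia s is false at 3.
      At 2: Dia s requires s at some successor in {0, 1, 3}.
        At 0: s is false.
        At 1: s is false.
        At 3: s is false.
      So Dia s is false at 2.
Satisfying worlds: {2}

1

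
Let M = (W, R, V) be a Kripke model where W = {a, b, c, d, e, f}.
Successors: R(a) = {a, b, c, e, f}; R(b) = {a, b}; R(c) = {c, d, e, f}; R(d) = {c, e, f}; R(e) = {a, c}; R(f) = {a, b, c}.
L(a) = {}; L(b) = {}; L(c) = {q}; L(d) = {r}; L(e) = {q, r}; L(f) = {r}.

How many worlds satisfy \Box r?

0

Let φ = \Box r. Evaluate φ at each world:
  a (successors {a, b, c, e, f}): φ is false.
  b (successors {a, b}): φ is false.
  c (successors {c, d, e, f}): φ is false.
  d (successors {c, e, f}): φ is false.
  e (successors {a, c}): φ is false.
  f (successors {a, b, c}): φ is false.
For instance, at f:
  At f: \Box r requires r at every successor {a, b, c}.
    r fails at a, so \Box r is false at f.
Satisfying worlds: none.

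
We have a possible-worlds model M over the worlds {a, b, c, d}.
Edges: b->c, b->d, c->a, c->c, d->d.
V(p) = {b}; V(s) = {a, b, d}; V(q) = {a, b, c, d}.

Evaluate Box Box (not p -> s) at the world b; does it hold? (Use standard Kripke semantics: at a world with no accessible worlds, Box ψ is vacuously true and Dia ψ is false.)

No

At b: Box Box (not p -> s) requires Box (not p -> s) at every successor {c, d}.
  Box (not p -> s) fails at c, so Box Box (not p -> s) is false at b.
    At c: Box (not p -> s) requires not p -> s at every successor {a, c}.
      not p -> s fails at c, so Box (not p -> s) is false at c.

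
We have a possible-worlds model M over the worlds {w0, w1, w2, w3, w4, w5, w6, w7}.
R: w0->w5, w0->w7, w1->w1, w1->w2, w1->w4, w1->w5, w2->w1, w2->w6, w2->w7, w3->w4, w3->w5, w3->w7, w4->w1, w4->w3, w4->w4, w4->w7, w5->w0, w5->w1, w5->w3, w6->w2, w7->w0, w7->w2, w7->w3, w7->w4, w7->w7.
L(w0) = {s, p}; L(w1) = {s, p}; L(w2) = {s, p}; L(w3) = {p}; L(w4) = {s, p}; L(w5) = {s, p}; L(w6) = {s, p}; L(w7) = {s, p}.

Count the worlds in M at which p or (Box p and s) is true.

8

Let φ = p or (Box p and s). Evaluate φ at each world:
  w0 (successors {w5, w7}): φ is true.
  w1 (successors {w1, w2, w4, w5}): φ is true.
  w2 (successors {w1, w6, w7}): φ is true.
  w3 (successors {w4, w5, w7}): φ is true.
  w4 (successors {w1, w3, w4, w7}): φ is true.
  w5 (successors {w0, w1, w3}): φ is true.
  w6 (successors {w2}): φ is true.
  w7 (successors {w0, w2, w3, w4, w7}): φ is true.
For instance, at w6:
  At w6: p is true, Box p and s is true, so p or (Box p and s) is true.
    At w6: Box p is true, s is true, so Box p and s is true.
      At w6: Box p requires p at every successor {w2}.
        At w2: p is true.
      So Box p is true at w6.
Satisfying worlds: {w0, w1, w2, w3, w4, w5, w6, w7}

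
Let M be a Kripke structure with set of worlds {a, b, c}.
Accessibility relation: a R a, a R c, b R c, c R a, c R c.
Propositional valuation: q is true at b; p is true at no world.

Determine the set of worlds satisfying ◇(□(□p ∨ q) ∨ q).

Let φ = ◇(□(□p ∨ q) ∨ q). Evaluate φ at each world:
  a (successors {a, c}): φ is false.
  b (successors {c}): φ is false.
  c (successors {a, c}): φ is false.
For instance, at a:
  At a: ◇(□(□p ∨ q) ∨ q) requires □(□p ∨ q) ∨ q at some successor in {a, c}.
    At a: □(□p ∨ q) ∨ q is false.
    At c: □(□p ∨ q) ∨ q is false.
  So ◇(□(□p ∨ q) ∨ q) is false at a.
Satisfying worlds: none.

none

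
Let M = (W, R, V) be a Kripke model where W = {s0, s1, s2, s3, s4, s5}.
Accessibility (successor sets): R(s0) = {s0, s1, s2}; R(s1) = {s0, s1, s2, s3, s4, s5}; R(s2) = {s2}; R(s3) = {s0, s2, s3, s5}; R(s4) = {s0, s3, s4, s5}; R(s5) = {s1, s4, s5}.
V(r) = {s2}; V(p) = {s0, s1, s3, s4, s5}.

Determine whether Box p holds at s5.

Yes

At s5: Box p requires p at every successor {s1, s4, s5}.
  At s1: p is true.
  At s4: p is true.
  At s5: p is true.
So Box p is true at s5.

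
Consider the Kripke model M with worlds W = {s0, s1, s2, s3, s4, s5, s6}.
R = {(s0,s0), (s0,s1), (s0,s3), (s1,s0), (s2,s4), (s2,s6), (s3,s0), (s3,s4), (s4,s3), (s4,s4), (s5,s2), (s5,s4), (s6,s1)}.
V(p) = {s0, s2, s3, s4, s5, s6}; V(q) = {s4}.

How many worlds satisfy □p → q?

Let φ = □p → q. Evaluate φ at each world:
  s0 (successors {s0, s1, s3}): φ is true.
  s1 (successors {s0}): φ is false.
  s2 (successors {s4, s6}): φ is false.
  s3 (successors {s0, s4}): φ is false.
  s4 (successors {s3, s4}): φ is true.
  s5 (successors {s2, s4}): φ is false.
  s6 (successors {s1}): φ is true.
For instance, at s1:
  At s1: □p is true, q is false, so □p → q is false.
    At s1: □p requires p at every successor {s0}.
      At s0: p is true.
    So □p is true at s1.
Satisfying worlds: {s0, s4, s6}

3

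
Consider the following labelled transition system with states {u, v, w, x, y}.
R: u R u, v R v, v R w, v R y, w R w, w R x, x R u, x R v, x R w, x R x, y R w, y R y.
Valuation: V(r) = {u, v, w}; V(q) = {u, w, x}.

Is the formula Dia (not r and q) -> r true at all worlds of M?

Let φ = Dia (not r and q) -> r. Evaluate φ at each world:
  u (successors {u}): φ is true.
  v (successors {v, w, y}): φ is true.
  w (successors {w, x}): φ is true.
  x (successors {u, v, w, x}): φ is false.
  y (successors {w, y}): φ is true.
Detail at x (counterexample):
  At x: Dia (not r and q) is true, r is false, so Dia (not r and q) -> r is false.
    At x: Dia (not r and q) requires not r and q at some successor in {u, v, w, x}.
      not r and q holds at x, so Dia (not r and q) is true at x.

No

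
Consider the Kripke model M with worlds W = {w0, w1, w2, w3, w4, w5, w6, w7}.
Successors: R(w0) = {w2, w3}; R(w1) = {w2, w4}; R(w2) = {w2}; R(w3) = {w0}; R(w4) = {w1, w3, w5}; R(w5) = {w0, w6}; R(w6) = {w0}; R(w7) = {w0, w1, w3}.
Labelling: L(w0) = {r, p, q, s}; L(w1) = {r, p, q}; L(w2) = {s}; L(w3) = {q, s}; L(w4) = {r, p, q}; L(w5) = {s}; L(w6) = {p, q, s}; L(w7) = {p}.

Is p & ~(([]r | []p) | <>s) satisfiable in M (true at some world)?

No

Recall that []ψ holds at a world iff ψ holds at every accessible world, and <>ψ holds iff ψ holds at some accessible world.
Let φ = p & ~(([]r | []p) | <>s). Evaluate φ at each world:
  w0 (successors {w2, w3}): φ is false.
  w1 (successors {w2, w4}): φ is false.
  w2 (successors {w2}): φ is false.
  w3 (successors {w0}): φ is false.
  w4 (successors {w1, w3, w5}): φ is false.
  w5 (successors {w0, w6}): φ is false.
  w6 (successors {w0}): φ is false.
  w7 (successors {w0, w1, w3}): φ is false.
For instance, at w3:
  At w3: p is false, ~(([]r | []p) | <>s) is false, so p & ~(([]r | []p) | <>s) is false.
    At w3: ([]r | []p) | <>s is true, so ~(([]r | []p) | <>s) is false.
      At w3: []r | []p is true, <>s is true, so ([]r | []p) | <>s is true.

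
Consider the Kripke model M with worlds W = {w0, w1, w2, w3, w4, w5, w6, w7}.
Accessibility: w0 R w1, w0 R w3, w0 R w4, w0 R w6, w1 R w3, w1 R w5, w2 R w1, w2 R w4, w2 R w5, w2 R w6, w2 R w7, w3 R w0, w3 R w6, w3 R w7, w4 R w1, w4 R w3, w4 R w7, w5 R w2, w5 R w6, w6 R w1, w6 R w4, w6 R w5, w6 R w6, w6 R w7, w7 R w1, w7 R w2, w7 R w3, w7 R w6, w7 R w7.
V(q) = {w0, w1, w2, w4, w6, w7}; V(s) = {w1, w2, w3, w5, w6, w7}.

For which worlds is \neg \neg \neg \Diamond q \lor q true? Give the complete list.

Recall that \Diamond ψ holds at a world iff ψ holds at some accessible world.
Let φ = \neg \neg \neg \Diamond q \lor q. Evaluate φ at each world:
  w0 (successors {w1, w3, w4, w6}): φ is true.
  w1 (successors {w3, w5}): φ is true.
  w2 (successors {w1, w4, w5, w6, w7}): φ is true.
  w3 (successors {w0, w6, w7}): φ is false.
  w4 (successors {w1, w3, w7}): φ is true.
  w5 (successors {w2, w6}): φ is false.
  w6 (successors {w1, w4, w5, w6, w7}): φ is true.
  w7 (successors {w1, w2, w3, w6, w7}): φ is true.
For instance, at w3:
  At w3: \neg \neg \neg \Diamond q is false, q is false, so \neg \neg \neg \Diamond q \lor q is false.
    At w3: \neg \neg \Diamond q is true, so \neg \neg \neg \Diamond q is false.
      At w3: \neg \Diamond q is false, so \neg \neg \Diamond q is true.
Satisfying worlds: {w0, w1, w2, w4, w6, w7}

w0, w1, w2, w4, w6, w7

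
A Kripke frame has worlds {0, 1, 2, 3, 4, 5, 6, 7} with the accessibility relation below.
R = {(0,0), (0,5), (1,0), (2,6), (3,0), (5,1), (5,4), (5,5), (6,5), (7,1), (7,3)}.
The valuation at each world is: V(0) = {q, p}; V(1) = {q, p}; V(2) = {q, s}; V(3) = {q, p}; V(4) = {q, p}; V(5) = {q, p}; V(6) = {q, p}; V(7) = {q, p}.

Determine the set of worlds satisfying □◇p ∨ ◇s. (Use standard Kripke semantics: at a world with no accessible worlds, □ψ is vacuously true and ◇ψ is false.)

Let φ = □◇p ∨ ◇s. Evaluate φ at each world:
  0 (successors {0, 5}): φ is true.
  1 (successors {0}): φ is true.
  2 (successors {6}): φ is true.
  3 (successors {0}): φ is true.
  4 (successors ∅): φ is true.
  5 (successors {1, 4, 5}): φ is false.
  6 (successors {5}): φ is true.
  7 (successors {1, 3}): φ is true.
For instance, at 1:
  At 1: □◇p is true, ◇s is false, so □◇p ∨ ◇s is true.
    At 1: □◇p requires ◇p at every successor {0}.
      At 0: ◇p is true.
    So □◇p is true at 1.
    At 1: ◇s requires s at some successor in {0}.
      At 0: s is false.
    So ◇s is false at 1.
Satisfying worlds: {0, 1, 2, 3, 4, 6, 7}

0, 1, 2, 3, 4, 6, 7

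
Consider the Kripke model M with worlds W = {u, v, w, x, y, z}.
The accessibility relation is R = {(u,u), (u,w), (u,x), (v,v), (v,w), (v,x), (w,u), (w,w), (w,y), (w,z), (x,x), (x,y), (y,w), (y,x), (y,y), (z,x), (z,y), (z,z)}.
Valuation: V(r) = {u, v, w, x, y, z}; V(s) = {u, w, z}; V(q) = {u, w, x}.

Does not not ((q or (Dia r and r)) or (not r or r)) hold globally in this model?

Let φ = not not ((q or (Dia r and r)) or (not r or r)). Evaluate φ at each world:
  u (successors {u, w, x}): φ is true.
  v (successors {v, w, x}): φ is true.
  w (successors {u, w, y, z}): φ is true.
  x (successors {x, y}): φ is true.
  y (successors {w, x, y}): φ is true.
  z (successors {x, y, z}): φ is true.
For instance, at z:
  At z: not ((q or (Dia r and r)) or (not r or r)) is false, so not not ((q or (Dia r and r)) or (not r or r)) is true.
    At z: (q or (Dia r and r)) or (not r or r) is true, so not ((q or (Dia r and r)) or (not r or r)) is false.
      At z: q or (Dia r and r) is true, not r or r is true, so (q or (Dia r and r)) or (not r or r) is true.

Yes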